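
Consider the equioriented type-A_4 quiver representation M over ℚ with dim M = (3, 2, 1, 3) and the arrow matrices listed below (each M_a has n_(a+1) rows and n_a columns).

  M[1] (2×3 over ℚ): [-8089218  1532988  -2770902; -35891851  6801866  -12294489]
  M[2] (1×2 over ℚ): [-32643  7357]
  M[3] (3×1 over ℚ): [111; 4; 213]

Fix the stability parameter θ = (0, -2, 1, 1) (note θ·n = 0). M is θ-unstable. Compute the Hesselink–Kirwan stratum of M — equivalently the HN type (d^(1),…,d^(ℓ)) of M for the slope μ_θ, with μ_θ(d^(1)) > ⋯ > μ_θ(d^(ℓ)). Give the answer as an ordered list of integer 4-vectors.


Barcode: M ≅ I[1,1]^2, I[1,4], I[2,2], I[4,4]^2. HN layers by μ_θ (4 steps, strictly decreasing):
  μ^(1)=1; μ^(2)=0; μ^(3)=-1; μ^(4)=-2

((0, 0, 1, 3); (2, 0, 0, 0); (1, 1, 0, 0); (0, 1, 0, 0))


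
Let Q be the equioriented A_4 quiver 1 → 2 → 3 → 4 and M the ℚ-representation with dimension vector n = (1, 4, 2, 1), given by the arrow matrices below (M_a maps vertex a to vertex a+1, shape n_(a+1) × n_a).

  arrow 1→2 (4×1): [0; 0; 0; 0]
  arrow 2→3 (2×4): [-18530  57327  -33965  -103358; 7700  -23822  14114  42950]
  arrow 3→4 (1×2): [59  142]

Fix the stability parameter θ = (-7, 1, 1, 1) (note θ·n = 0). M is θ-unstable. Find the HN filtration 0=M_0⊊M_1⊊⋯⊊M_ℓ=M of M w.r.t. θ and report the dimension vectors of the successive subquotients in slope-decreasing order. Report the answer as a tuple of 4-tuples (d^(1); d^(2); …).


Interval decomposition of M: I[1,1], I[2,2]^2, I[2,3], I[2,4].
HN type (ℓ=2): μ^(1)=1; μ^(2)=-7

((0, 4, 2, 1); (1, 0, 0, 0))


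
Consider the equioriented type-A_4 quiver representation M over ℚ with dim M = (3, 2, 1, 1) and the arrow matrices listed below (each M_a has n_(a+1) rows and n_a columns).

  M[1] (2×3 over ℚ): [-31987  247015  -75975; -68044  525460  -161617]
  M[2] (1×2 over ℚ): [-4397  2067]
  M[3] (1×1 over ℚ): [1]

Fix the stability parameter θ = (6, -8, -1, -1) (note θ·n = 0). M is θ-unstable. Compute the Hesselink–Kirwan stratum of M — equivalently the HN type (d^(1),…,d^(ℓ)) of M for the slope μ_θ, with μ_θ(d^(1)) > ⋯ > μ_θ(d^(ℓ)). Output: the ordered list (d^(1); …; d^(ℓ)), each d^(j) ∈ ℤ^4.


Interval decomposition of M: I[1,1], I[1,2], I[1,4].
HN type (ℓ=2): μ^(1)=6; μ^(2)=-1

((1, 0, 0, 0); (2, 2, 1, 1))


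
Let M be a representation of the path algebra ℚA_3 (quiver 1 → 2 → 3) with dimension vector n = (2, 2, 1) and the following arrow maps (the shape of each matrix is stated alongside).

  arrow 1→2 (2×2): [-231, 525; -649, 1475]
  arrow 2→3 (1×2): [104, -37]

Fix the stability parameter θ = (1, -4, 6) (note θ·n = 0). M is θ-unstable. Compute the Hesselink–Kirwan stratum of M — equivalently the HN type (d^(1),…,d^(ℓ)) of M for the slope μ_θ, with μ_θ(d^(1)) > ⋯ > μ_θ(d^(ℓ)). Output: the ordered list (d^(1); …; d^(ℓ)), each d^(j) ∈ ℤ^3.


Interval decomposition of M: I[1,1], I[1,3], I[2,2].
HN type (ℓ=4): μ^(1)=6; μ^(2)=1; μ^(3)=-3/2; μ^(4)=-4

((0, 0, 1); (1, 0, 0); (1, 1, 0); (0, 1, 0))


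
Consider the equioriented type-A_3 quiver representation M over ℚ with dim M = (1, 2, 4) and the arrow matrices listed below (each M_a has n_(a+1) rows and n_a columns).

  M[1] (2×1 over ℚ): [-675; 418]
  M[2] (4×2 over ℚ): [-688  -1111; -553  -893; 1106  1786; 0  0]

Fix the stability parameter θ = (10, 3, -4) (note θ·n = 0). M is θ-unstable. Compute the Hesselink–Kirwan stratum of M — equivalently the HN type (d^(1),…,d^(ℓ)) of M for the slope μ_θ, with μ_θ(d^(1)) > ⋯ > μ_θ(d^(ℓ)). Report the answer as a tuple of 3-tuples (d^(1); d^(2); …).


Barcode: M ≅ I[1,3], I[2,3], I[3,3]^2. HN layers by μ_θ (3 steps, strictly decreasing):
  μ^(1)=3; μ^(2)=-1/2; μ^(3)=-4

((1, 1, 1); (0, 1, 1); (0, 0, 2))


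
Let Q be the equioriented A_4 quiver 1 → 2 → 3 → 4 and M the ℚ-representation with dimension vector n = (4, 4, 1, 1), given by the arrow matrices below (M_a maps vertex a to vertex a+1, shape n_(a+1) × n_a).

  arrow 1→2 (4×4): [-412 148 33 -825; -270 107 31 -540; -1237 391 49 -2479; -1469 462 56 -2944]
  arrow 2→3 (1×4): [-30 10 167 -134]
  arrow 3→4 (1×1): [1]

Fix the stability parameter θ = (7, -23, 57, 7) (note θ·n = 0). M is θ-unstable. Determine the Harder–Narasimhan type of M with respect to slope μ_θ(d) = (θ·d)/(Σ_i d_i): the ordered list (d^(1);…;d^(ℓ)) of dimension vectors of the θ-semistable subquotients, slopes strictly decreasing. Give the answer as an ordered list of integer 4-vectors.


Interval decomposition of M: I[1,2]^3, I[1,4].
HN type (ℓ=2): μ^(1)=32; μ^(2)=-8

((0, 0, 1, 1); (4, 4, 0, 0))


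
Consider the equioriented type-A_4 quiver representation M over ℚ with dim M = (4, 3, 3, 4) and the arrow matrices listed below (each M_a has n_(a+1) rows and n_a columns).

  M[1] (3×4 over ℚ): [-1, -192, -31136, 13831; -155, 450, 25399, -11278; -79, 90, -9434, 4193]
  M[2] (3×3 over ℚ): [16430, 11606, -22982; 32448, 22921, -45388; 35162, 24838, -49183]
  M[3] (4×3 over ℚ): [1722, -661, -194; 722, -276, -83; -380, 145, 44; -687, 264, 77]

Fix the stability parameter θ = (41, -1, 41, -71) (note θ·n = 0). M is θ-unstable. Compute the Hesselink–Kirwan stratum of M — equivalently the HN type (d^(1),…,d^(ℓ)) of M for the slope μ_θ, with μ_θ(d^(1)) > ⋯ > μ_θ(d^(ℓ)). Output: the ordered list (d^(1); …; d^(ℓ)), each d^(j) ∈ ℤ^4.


Via rank(M_{q-1}∘⋯∘M_p): M ≅ I[1,1], I[1,4]^3, I[4,4].
μ_θ-semistable layers: μ^(1)=41; μ^(2)=5/2; μ^(3)=-71

((1, 0, 0, 0); (3, 3, 3, 3); (0, 0, 0, 1))


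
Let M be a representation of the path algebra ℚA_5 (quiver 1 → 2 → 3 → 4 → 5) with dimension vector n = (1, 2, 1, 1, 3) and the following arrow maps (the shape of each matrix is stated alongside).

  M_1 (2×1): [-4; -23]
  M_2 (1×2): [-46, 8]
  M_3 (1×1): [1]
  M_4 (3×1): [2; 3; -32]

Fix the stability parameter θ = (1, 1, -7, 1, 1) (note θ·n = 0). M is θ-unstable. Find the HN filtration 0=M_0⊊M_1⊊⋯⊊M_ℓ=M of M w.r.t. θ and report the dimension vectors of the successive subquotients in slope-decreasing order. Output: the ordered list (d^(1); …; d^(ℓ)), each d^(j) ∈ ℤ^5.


Interval decomposition of M: I[1,2], I[2,5], I[5,5]^2.
HN type (ℓ=2): μ^(1)=1; μ^(2)=-3

((1, 1, 0, 1, 3); (0, 1, 1, 0, 0))


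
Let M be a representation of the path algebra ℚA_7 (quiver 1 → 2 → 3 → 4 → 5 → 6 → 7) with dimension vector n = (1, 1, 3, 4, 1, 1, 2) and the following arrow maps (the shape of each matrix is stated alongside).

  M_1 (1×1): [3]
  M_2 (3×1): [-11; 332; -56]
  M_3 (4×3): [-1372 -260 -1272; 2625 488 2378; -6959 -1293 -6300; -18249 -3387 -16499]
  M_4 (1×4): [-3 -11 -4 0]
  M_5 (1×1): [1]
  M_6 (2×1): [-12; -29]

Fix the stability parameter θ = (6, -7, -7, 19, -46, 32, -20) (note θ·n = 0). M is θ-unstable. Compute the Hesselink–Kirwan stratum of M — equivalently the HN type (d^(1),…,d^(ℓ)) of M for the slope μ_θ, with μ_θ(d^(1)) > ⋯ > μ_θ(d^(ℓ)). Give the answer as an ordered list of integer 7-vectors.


Via rank(M_{q-1}∘⋯∘M_p): M ≅ I[1,7], I[3,4]^2, I[4,4], I[7,7].
μ_θ-semistable layers: μ^(1)=19; μ^(2)=6; μ^(3)=-7; μ^(4)=-20

((0, 0, 0, 3, 0, 0, 0); (0, 0, 0, 0, 0, 1, 1); (1, 1, 3, 1, 1, 0, 0); (0, 0, 0, 0, 0, 0, 1))


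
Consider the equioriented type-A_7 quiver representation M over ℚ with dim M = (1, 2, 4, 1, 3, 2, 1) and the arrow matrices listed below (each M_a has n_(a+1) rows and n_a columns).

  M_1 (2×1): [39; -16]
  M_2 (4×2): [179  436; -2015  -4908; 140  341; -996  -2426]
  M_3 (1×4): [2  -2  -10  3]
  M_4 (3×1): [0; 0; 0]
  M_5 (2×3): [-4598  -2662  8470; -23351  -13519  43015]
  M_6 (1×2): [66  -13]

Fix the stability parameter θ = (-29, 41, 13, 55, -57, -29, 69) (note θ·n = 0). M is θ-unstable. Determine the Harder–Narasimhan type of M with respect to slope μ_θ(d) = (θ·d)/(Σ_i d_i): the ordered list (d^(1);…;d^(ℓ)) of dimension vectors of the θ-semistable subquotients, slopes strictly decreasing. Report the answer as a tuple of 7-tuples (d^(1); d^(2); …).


Barcode: M ≅ I[1,3], I[2,3], I[3,3], I[3,4], I[5,5]^2, I[5,7], I[6,6]. HN layers by μ_θ (6 steps, strictly decreasing):
  μ^(1)=69; μ^(2)=55; μ^(3)=27; μ^(4)=13; μ^(5)=-29; μ^(6)=-57

((0, 0, 0, 0, 0, 0, 1); (0, 0, 0, 1, 0, 0, 0); (0, 2, 2, 0, 0, 0, 0); (0, 0, 2, 0, 0, 0, 0); (1, 0, 0, 0, 0, 2, 0); (0, 0, 0, 0, 3, 0, 0))


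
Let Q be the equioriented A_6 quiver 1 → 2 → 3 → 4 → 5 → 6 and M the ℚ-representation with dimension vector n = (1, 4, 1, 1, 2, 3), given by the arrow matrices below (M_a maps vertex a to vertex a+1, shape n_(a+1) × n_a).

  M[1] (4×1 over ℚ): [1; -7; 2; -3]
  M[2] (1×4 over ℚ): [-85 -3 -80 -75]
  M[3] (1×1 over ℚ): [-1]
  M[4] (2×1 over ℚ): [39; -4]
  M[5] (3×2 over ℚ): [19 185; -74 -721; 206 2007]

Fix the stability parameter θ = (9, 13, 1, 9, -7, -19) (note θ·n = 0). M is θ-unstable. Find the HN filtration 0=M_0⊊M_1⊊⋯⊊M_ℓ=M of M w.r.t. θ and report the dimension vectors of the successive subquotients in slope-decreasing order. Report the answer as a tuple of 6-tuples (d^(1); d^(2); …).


Via rank(M_{q-1}∘⋯∘M_p): M ≅ I[1,6], I[2,2]^3, I[5,6], I[6,6].
μ_θ-semistable layers: μ^(1)=13; μ^(2)=1; μ^(3)=-13; μ^(4)=-19

((0, 3, 0, 0, 0, 0); (1, 1, 1, 1, 1, 1); (0, 0, 0, 0, 1, 1); (0, 0, 0, 0, 0, 1))


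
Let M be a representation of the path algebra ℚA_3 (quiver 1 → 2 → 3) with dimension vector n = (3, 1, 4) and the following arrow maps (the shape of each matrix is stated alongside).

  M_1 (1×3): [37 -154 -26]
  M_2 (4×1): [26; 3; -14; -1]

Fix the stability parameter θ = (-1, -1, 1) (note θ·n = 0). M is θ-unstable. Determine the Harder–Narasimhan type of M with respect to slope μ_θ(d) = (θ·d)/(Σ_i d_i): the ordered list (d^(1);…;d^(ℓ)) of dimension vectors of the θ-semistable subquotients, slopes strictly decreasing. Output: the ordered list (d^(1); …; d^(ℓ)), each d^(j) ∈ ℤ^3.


Via rank(M_{q-1}∘⋯∘M_p): M ≅ I[1,1]^2, I[1,3], I[3,3]^3.
μ_θ-semistable layers: μ^(1)=1; μ^(2)=-1

((0, 0, 4); (3, 1, 0))


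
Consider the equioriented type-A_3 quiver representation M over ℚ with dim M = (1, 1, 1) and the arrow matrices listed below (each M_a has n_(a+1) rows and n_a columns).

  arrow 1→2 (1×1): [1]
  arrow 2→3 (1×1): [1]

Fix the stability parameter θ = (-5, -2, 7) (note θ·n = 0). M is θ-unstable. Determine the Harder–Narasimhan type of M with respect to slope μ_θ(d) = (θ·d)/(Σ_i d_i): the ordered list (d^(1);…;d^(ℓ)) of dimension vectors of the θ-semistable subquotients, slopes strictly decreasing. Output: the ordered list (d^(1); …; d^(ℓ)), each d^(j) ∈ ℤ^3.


Barcode: M ≅ I[1,3]. HN layers by μ_θ (3 steps, strictly decreasing):
  μ^(1)=7; μ^(2)=-2; μ^(3)=-5

((0, 0, 1); (0, 1, 0); (1, 0, 0))


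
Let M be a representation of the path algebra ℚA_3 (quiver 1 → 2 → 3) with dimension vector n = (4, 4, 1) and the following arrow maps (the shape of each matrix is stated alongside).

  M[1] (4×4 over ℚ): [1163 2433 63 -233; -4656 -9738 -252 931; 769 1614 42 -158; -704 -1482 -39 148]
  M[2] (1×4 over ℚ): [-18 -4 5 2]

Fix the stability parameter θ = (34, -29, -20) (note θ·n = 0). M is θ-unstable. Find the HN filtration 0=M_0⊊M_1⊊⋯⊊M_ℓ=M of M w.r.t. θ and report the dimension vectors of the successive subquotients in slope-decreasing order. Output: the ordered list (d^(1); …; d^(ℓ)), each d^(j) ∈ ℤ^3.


Barcode: M ≅ I[1,2]^3, I[1,3]. HN layers by μ_θ (2 steps, strictly decreasing):
  μ^(1)=5/2; μ^(2)=-5

((3, 3, 0); (1, 1, 1))


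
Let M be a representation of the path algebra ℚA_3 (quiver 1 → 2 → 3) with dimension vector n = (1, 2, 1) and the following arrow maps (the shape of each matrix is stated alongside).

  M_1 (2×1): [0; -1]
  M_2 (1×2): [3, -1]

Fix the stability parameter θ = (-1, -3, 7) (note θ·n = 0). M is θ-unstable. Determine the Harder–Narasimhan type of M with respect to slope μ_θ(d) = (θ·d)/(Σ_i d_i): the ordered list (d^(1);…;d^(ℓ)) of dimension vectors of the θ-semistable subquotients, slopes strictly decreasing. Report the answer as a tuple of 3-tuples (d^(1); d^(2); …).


Via rank(M_{q-1}∘⋯∘M_p): M ≅ I[1,3], I[2,2].
μ_θ-semistable layers: μ^(1)=7; μ^(2)=-2; μ^(3)=-3

((0, 0, 1); (1, 1, 0); (0, 1, 0))


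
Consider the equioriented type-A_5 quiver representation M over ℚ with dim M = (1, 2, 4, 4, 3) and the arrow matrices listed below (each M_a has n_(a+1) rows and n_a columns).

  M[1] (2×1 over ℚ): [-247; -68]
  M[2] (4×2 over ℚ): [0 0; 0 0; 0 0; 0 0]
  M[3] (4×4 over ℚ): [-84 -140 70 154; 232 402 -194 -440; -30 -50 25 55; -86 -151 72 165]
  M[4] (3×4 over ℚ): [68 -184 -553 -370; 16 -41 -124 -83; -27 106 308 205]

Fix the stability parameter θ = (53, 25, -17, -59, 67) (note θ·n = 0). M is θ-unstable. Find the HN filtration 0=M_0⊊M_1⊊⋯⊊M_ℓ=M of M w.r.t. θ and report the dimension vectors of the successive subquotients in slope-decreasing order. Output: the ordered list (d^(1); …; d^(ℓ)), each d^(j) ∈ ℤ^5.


Via rank(M_{q-1}∘⋯∘M_p): M ≅ I[1,2], I[2,2], I[3,3]^2, I[3,5]^2, I[4,4], I[4,5].
μ_θ-semistable layers: μ^(1)=67; μ^(2)=39; μ^(3)=25; μ^(4)=-17; μ^(5)=-38; μ^(6)=-59

((0, 0, 0, 0, 3); (1, 1, 0, 0, 0); (0, 1, 0, 0, 0); (0, 0, 2, 0, 0); (0, 0, 2, 2, 0); (0, 0, 0, 2, 0))


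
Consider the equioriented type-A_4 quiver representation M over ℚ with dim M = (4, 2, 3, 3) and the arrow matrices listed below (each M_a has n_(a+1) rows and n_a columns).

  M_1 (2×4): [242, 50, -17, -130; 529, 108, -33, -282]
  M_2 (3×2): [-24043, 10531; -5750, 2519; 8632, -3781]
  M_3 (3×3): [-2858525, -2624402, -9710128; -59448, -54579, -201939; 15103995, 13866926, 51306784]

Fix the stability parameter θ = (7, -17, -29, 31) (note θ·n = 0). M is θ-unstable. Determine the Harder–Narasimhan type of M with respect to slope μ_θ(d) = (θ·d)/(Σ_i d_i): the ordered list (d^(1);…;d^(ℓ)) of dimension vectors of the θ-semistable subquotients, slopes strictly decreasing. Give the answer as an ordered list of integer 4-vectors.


Barcode: M ≅ I[1,1]^2, I[1,3], I[1,4], I[3,4], I[4,4]. HN layers by μ_θ (4 steps, strictly decreasing):
  μ^(1)=31; μ^(2)=7; μ^(3)=-13; μ^(4)=-29

((0, 0, 0, 3); (2, 0, 0, 0); (2, 2, 2, 0); (0, 0, 1, 0))


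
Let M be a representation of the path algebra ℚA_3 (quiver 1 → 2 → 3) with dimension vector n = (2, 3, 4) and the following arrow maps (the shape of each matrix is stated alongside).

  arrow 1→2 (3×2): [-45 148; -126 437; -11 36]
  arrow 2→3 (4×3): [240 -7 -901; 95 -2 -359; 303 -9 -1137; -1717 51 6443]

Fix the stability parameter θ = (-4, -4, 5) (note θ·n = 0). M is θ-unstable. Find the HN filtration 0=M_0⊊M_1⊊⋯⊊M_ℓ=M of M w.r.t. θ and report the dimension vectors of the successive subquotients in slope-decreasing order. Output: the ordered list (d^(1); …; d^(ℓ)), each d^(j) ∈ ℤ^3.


Interval decomposition of M: I[1,3]^2, I[2,3], I[3,3].
HN type (ℓ=2): μ^(1)=5; μ^(2)=-4

((0, 0, 4); (2, 3, 0))


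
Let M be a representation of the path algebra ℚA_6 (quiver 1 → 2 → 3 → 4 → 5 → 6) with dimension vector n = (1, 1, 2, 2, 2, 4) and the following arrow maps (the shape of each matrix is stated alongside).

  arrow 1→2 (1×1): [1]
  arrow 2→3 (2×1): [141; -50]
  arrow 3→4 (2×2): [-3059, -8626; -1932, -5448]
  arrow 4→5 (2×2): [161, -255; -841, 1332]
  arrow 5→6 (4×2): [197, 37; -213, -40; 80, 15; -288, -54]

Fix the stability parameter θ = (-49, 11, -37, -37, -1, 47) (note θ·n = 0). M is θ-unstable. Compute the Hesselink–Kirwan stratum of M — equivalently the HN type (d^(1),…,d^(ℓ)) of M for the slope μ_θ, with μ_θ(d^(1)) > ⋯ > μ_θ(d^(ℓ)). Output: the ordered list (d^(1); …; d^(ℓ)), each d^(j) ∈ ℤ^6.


Barcode: M ≅ I[1,6], I[3,3], I[4,6], I[6,6]^2. HN layers by μ_θ (5 steps, strictly decreasing):
  μ^(1)=47; μ^(2)=-1; μ^(3)=-21; μ^(4)=-37; μ^(5)=-49

((0, 0, 0, 0, 0, 4); (0, 0, 0, 0, 2, 0); (0, 1, 1, 1, 0, 0); (0, 0, 1, 1, 0, 0); (1, 0, 0, 0, 0, 0))


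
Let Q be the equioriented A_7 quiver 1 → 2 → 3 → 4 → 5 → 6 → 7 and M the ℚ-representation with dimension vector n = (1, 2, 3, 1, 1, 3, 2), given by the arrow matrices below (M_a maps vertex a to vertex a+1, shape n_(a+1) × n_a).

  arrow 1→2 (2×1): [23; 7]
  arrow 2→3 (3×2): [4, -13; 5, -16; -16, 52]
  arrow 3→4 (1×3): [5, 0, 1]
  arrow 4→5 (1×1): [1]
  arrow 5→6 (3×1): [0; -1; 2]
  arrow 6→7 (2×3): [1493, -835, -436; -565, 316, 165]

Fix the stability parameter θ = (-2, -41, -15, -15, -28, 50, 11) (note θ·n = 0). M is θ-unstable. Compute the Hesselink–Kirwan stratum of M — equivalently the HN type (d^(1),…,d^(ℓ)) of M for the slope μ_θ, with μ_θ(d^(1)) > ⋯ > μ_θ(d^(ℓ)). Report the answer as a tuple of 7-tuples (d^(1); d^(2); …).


Via rank(M_{q-1}∘⋯∘M_p): M ≅ I[1,7], I[2,3], I[3,3], I[6,6], I[6,7].
μ_θ-semistable layers: μ^(1)=50; μ^(2)=61/2; μ^(3)=-15; μ^(4)=-58/3; μ^(5)=-43/2; μ^(6)=-41

((0, 0, 0, 0, 0, 1, 0); (0, 0, 0, 0, 0, 2, 2); (0, 0, 2, 0, 0, 0, 0); (0, 0, 1, 1, 1, 0, 0); (1, 1, 0, 0, 0, 0, 0); (0, 1, 0, 0, 0, 0, 0))


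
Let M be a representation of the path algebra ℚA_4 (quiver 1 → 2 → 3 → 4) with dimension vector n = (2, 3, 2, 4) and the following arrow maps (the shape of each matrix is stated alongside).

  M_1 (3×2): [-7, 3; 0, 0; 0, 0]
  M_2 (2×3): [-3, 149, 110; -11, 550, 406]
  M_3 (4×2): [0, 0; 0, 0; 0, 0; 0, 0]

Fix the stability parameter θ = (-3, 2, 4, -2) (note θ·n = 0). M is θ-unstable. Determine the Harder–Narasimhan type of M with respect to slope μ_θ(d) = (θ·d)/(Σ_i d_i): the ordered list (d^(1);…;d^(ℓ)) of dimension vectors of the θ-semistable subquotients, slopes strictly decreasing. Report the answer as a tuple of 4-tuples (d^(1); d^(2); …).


Barcode: M ≅ I[1,1], I[1,3], I[2,2], I[2,3], I[4,4]^4. HN layers by μ_θ (4 steps, strictly decreasing):
  μ^(1)=4; μ^(2)=2; μ^(3)=-2; μ^(4)=-3

((0, 0, 2, 0); (0, 3, 0, 0); (0, 0, 0, 4); (2, 0, 0, 0))


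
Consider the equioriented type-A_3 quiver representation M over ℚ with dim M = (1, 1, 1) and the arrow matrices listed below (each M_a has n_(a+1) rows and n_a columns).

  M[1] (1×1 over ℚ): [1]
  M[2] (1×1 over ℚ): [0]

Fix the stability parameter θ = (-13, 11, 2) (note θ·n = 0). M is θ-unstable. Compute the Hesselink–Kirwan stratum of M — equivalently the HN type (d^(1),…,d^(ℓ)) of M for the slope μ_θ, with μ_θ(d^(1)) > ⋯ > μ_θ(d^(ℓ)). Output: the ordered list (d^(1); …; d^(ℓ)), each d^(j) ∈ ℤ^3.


Barcode: M ≅ I[1,2], I[3,3]. HN layers by μ_θ (3 steps, strictly decreasing):
  μ^(1)=11; μ^(2)=2; μ^(3)=-13

((0, 1, 0); (0, 0, 1); (1, 0, 0))


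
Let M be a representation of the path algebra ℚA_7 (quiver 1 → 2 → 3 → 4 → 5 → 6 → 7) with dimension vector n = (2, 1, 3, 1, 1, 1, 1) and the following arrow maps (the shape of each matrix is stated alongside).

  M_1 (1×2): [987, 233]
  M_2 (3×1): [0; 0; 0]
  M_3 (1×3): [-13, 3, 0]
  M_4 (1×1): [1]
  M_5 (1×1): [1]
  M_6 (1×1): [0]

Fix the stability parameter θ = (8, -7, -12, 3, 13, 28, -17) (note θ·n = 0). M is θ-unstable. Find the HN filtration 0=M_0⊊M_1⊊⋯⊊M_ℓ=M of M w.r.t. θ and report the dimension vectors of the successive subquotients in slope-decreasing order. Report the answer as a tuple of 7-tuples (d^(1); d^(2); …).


Via rank(M_{q-1}∘⋯∘M_p): M ≅ I[1,1], I[1,2], I[3,3]^2, I[3,6], I[7,7].
μ_θ-semistable layers: μ^(1)=28; μ^(2)=13; μ^(3)=8; μ^(4)=3; μ^(5)=1/2; μ^(6)=-12; μ^(7)=-17

((0, 0, 0, 0, 0, 1, 0); (0, 0, 0, 0, 1, 0, 0); (1, 0, 0, 0, 0, 0, 0); (0, 0, 0, 1, 0, 0, 0); (1, 1, 0, 0, 0, 0, 0); (0, 0, 3, 0, 0, 0, 0); (0, 0, 0, 0, 0, 0, 1))


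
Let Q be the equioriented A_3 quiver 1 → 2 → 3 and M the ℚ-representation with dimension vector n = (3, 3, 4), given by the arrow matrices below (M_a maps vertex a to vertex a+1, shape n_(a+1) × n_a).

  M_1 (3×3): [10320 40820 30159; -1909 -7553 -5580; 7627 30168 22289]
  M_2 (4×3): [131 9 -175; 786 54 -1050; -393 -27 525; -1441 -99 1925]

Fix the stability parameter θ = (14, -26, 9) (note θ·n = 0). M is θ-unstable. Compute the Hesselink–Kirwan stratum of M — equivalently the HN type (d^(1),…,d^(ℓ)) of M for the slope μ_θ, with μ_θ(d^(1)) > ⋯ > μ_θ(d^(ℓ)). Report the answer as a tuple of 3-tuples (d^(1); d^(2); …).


Barcode: M ≅ I[1,2]^2, I[1,3], I[3,3]^3. HN layers by μ_θ (2 steps, strictly decreasing):
  μ^(1)=9; μ^(2)=-6

((0, 0, 4); (3, 3, 0))


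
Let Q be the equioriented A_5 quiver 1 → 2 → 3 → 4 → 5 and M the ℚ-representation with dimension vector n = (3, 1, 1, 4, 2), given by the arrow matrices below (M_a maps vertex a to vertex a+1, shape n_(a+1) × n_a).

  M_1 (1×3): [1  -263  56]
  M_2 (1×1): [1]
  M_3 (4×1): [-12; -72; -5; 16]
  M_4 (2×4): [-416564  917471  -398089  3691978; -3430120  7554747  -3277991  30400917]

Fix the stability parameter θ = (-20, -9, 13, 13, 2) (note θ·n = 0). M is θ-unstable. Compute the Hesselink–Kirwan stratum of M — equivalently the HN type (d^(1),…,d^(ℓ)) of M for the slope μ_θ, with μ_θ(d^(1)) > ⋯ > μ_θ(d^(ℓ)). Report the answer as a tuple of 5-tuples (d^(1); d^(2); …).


Barcode: M ≅ I[1,1]^2, I[1,5], I[4,4]^2, I[4,5]. HN layers by μ_θ (5 steps, strictly decreasing):
  μ^(1)=13; μ^(2)=28/3; μ^(3)=15/2; μ^(4)=-9; μ^(5)=-20

((0, 0, 0, 2, 0); (0, 0, 1, 1, 1); (0, 0, 0, 1, 1); (0, 1, 0, 0, 0); (3, 0, 0, 0, 0))


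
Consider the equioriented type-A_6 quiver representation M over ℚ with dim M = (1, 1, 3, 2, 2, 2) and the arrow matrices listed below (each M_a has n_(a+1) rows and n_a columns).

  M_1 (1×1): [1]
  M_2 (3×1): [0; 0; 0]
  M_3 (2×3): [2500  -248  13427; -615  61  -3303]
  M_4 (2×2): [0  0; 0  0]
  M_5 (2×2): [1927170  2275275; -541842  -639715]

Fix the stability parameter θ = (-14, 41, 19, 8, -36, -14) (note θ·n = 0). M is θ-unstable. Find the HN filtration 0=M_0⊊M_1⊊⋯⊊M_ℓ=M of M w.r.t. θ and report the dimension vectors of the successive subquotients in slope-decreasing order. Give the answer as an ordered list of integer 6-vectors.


Barcode: M ≅ I[1,2], I[3,3], I[3,4]^2, I[5,5], I[5,6], I[6,6]. HN layers by μ_θ (5 steps, strictly decreasing):
  μ^(1)=41; μ^(2)=19; μ^(3)=27/2; μ^(4)=-14; μ^(5)=-36

((0, 1, 0, 0, 0, 0); (0, 0, 1, 0, 0, 0); (0, 0, 2, 2, 0, 0); (1, 0, 0, 0, 0, 2); (0, 0, 0, 0, 2, 0))


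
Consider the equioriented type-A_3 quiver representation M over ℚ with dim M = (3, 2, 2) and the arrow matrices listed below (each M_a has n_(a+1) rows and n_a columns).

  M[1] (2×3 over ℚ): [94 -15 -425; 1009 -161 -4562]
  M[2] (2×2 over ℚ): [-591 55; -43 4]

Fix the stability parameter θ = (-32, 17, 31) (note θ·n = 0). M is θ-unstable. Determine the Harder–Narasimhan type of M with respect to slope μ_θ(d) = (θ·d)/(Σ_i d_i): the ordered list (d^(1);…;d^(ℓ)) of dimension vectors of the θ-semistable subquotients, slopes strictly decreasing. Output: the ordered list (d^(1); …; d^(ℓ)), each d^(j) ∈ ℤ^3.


Interval decomposition of M: I[1,1], I[1,3]^2.
HN type (ℓ=3): μ^(1)=31; μ^(2)=17; μ^(3)=-32

((0, 0, 2); (0, 2, 0); (3, 0, 0))


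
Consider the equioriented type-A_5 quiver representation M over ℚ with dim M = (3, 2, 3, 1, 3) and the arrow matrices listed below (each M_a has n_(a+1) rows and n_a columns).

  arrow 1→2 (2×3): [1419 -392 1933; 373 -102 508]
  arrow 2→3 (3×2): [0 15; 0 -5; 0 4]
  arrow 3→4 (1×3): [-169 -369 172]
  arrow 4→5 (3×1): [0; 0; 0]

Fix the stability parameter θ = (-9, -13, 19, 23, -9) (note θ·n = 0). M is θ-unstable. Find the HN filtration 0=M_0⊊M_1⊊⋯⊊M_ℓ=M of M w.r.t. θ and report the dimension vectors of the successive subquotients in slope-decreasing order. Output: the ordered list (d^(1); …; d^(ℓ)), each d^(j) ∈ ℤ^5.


Barcode: M ≅ I[1,1], I[1,2], I[1,4], I[3,3]^2, I[5,5]^3. HN layers by μ_θ (4 steps, strictly decreasing):
  μ^(1)=23; μ^(2)=19; μ^(3)=-9; μ^(4)=-11

((0, 0, 0, 1, 0); (0, 0, 3, 0, 0); (1, 0, 0, 0, 3); (2, 2, 0, 0, 0))


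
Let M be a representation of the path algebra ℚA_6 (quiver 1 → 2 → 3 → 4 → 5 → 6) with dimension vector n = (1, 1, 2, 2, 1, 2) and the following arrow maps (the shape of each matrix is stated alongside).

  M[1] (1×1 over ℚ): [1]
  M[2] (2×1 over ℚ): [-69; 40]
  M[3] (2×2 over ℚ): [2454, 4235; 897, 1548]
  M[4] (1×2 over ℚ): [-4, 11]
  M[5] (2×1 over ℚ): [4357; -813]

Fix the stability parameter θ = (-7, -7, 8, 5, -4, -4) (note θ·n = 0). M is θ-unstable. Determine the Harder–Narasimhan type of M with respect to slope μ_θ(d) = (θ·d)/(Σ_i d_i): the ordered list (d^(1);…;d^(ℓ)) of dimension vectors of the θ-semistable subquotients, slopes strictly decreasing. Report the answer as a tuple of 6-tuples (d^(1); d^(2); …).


Via rank(M_{q-1}∘⋯∘M_p): M ≅ I[1,6], I[3,4], I[6,6].
μ_θ-semistable layers: μ^(1)=13/2; μ^(2)=5/4; μ^(3)=-4; μ^(4)=-7

((0, 0, 1, 1, 0, 0); (0, 0, 1, 1, 1, 1); (0, 0, 0, 0, 0, 1); (1, 1, 0, 0, 0, 0))


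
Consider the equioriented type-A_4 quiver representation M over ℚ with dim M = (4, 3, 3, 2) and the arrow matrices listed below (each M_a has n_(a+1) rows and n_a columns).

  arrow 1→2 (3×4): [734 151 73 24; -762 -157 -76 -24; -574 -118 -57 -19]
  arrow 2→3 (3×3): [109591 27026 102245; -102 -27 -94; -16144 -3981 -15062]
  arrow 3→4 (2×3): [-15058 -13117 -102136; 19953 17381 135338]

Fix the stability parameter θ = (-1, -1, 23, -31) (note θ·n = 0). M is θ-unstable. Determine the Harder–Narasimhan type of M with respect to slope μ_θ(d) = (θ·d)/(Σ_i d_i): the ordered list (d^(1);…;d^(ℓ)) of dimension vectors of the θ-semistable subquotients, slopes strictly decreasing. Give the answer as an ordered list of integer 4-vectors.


Interval decomposition of M: I[1,1], I[1,3], I[1,4]^2.
HN type (ℓ=3): μ^(1)=23; μ^(2)=-1; μ^(3)=-5/2

((0, 0, 1, 0); (2, 1, 0, 0); (2, 2, 2, 2))


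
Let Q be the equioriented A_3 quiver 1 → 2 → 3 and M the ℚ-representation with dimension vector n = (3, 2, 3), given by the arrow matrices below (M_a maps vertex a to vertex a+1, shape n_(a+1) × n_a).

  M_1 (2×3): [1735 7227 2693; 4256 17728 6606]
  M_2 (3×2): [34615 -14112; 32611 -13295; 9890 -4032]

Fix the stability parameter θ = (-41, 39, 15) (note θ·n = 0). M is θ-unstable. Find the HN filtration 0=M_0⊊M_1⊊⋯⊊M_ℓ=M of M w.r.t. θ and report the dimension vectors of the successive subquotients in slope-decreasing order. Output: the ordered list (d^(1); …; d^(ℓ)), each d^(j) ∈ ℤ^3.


Barcode: M ≅ I[1,1], I[1,3]^2, I[3,3]. HN layers by μ_θ (3 steps, strictly decreasing):
  μ^(1)=27; μ^(2)=15; μ^(3)=-41

((0, 2, 2); (0, 0, 1); (3, 0, 0))


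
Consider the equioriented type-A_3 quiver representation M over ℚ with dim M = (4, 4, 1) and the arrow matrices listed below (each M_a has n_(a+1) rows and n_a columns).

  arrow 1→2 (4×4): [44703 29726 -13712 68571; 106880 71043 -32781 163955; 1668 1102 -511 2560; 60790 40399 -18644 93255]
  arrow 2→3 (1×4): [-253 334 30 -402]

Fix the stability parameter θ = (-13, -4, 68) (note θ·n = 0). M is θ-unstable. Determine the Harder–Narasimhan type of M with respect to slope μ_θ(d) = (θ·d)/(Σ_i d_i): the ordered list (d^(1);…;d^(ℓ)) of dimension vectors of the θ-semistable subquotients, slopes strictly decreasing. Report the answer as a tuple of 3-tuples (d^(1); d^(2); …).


Interval decomposition of M: I[1,2]^3, I[1,3].
HN type (ℓ=3): μ^(1)=68; μ^(2)=-4; μ^(3)=-13

((0, 0, 1); (0, 4, 0); (4, 0, 0))


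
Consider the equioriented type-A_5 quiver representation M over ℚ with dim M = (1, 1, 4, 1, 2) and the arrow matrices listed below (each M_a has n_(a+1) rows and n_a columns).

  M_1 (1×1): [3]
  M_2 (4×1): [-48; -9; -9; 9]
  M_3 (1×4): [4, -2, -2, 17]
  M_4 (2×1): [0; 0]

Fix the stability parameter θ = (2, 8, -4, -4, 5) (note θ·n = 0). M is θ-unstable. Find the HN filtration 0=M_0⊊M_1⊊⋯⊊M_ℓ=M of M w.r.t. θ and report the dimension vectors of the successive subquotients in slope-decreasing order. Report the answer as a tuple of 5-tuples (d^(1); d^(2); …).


Interval decomposition of M: I[1,4], I[3,3]^3, I[5,5]^2.
HN type (ℓ=3): μ^(1)=5; μ^(2)=1/2; μ^(3)=-4

((0, 0, 0, 0, 2); (1, 1, 1, 1, 0); (0, 0, 3, 0, 0))


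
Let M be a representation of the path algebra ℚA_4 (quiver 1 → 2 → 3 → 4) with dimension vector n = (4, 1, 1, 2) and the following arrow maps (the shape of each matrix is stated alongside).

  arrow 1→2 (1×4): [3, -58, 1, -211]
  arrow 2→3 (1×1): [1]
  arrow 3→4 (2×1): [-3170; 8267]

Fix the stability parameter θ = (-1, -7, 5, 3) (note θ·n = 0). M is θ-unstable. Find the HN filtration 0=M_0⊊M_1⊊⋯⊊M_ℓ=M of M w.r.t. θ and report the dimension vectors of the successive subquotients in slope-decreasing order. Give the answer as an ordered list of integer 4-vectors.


Interval decomposition of M: I[1,1]^3, I[1,4], I[4,4].
HN type (ℓ=4): μ^(1)=4; μ^(2)=3; μ^(3)=-1; μ^(4)=-4

((0, 0, 1, 1); (0, 0, 0, 1); (3, 0, 0, 0); (1, 1, 0, 0))


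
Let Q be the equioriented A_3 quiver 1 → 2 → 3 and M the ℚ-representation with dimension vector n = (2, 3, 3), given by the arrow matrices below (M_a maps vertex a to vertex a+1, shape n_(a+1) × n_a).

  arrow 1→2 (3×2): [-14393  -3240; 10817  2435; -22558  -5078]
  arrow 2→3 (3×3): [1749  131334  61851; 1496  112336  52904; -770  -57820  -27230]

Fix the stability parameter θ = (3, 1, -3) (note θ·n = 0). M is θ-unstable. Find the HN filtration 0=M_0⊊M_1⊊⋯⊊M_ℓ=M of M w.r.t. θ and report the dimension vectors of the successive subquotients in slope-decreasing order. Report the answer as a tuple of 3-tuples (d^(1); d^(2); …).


Barcode: M ≅ I[1,2], I[1,3], I[2,2], I[3,3]^2. HN layers by μ_θ (4 steps, strictly decreasing):
  μ^(1)=2; μ^(2)=1; μ^(3)=1/3; μ^(4)=-3

((1, 1, 0); (0, 1, 0); (1, 1, 1); (0, 0, 2))


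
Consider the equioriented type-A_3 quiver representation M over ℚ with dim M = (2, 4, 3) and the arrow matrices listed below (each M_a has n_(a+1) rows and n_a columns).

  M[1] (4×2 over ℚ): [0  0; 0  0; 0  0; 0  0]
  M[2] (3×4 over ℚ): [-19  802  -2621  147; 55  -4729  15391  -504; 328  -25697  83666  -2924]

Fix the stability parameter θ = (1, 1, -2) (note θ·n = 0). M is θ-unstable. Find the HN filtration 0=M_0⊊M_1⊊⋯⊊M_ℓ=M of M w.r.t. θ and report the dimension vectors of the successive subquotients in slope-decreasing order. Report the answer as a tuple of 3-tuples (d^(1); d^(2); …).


Interval decomposition of M: I[1,1]^2, I[2,2], I[2,3]^3.
HN type (ℓ=2): μ^(1)=1; μ^(2)=-1/2

((2, 1, 0); (0, 3, 3))


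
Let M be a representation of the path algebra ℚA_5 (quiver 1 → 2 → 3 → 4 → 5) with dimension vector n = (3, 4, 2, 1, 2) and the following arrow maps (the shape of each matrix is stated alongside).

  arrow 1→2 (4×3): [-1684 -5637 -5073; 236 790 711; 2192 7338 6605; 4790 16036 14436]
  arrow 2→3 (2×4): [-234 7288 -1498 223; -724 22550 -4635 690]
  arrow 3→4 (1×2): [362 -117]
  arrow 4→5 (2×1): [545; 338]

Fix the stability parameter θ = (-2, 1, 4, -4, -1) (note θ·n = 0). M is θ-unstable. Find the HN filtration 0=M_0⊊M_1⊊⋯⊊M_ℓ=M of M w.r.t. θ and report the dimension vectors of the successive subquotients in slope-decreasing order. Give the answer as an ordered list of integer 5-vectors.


Interval decomposition of M: I[1,2], I[1,3], I[1,5], I[2,2], I[5,5].
HN type (ℓ=5): μ^(1)=4; μ^(2)=1; μ^(3)=0; μ^(4)=-1; μ^(5)=-2

((0, 0, 1, 0, 0); (0, 3, 0, 0, 0); (0, 1, 1, 1, 1); (0, 0, 0, 0, 1); (3, 0, 0, 0, 0))


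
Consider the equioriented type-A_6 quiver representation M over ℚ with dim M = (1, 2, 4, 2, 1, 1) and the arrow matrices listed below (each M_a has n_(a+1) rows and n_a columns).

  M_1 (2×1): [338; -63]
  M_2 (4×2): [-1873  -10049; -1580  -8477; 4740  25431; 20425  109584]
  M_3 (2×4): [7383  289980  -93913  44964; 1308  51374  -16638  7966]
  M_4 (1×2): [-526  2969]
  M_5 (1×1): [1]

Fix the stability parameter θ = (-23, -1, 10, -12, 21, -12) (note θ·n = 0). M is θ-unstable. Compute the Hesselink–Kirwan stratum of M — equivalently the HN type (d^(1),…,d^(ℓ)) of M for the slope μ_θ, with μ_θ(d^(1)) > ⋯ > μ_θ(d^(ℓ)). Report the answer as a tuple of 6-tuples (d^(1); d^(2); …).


Via rank(M_{q-1}∘⋯∘M_p): M ≅ I[1,3], I[2,6], I[3,3], I[3,4].
μ_θ-semistable layers: μ^(1)=10; μ^(2)=9/2; μ^(3)=-1; μ^(4)=-23

((0, 0, 2, 0, 0, 0); (0, 0, 0, 0, 1, 1); (0, 2, 2, 2, 0, 0); (1, 0, 0, 0, 0, 0))


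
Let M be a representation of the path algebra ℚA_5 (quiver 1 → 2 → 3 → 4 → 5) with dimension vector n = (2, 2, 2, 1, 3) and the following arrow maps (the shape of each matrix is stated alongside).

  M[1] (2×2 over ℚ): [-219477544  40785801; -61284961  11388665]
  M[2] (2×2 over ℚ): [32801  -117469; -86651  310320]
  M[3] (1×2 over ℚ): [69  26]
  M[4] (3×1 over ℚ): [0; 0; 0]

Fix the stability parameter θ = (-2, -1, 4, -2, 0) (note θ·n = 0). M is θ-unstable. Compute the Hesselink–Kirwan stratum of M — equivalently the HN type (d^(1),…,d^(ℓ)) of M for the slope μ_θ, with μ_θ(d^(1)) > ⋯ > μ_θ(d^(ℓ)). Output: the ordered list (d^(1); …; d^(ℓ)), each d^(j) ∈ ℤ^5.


Via rank(M_{q-1}∘⋯∘M_p): M ≅ I[1,3], I[1,4], I[5,5]^3.
μ_θ-semistable layers: μ^(1)=4; μ^(2)=1; μ^(3)=0; μ^(4)=-1; μ^(5)=-2

((0, 0, 1, 0, 0); (0, 0, 1, 1, 0); (0, 0, 0, 0, 3); (0, 2, 0, 0, 0); (2, 0, 0, 0, 0))


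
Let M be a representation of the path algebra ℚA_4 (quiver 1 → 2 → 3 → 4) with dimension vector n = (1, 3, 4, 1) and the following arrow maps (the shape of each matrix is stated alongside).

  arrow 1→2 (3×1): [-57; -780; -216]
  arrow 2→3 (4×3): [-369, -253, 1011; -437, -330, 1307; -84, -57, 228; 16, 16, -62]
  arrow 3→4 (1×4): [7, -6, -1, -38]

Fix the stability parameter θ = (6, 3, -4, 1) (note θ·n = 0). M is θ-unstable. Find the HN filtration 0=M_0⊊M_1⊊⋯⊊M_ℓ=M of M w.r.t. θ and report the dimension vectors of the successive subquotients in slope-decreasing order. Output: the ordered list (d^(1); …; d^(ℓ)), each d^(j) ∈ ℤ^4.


Interval decomposition of M: I[1,4], I[2,3]^2, I[3,3].
HN type (ℓ=3): μ^(1)=3/2; μ^(2)=-1/2; μ^(3)=-4

((1, 1, 1, 1); (0, 2, 2, 0); (0, 0, 1, 0))


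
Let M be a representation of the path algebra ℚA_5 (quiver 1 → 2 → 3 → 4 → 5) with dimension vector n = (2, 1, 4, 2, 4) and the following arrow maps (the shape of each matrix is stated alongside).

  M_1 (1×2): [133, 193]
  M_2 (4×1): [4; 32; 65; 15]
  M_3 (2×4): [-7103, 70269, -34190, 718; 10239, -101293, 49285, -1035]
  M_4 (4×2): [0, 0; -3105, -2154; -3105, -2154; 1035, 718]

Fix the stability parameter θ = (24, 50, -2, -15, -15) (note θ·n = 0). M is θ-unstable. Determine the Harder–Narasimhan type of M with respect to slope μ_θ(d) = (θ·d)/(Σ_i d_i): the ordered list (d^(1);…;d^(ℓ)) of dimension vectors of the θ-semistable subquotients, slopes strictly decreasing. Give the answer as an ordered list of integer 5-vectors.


Barcode: M ≅ I[1,1], I[1,4], I[3,3]^2, I[3,5], I[5,5]^3. HN layers by μ_θ (5 steps, strictly decreasing):
  μ^(1)=24; μ^(2)=57/4; μ^(3)=-2; μ^(4)=-32/3; μ^(5)=-15

((1, 0, 0, 0, 0); (1, 1, 1, 1, 0); (0, 0, 2, 0, 0); (0, 0, 1, 1, 1); (0, 0, 0, 0, 3))


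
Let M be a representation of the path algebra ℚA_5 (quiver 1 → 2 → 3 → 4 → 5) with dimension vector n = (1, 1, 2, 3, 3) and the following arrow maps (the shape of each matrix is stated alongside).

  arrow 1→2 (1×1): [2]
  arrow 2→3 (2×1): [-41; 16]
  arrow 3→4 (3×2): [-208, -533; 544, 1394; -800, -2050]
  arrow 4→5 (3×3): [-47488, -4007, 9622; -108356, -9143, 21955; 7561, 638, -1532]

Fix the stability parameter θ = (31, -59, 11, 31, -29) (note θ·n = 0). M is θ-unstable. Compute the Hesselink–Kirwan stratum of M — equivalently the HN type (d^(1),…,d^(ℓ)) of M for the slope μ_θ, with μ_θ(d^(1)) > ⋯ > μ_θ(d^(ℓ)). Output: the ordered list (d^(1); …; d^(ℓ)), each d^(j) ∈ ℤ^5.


Via rank(M_{q-1}∘⋯∘M_p): M ≅ I[1,3], I[3,5], I[4,5]^2.
μ_θ-semistable layers: μ^(1)=11; μ^(2)=13/3; μ^(3)=1; μ^(4)=-14

((0, 0, 1, 0, 0); (0, 0, 1, 1, 1); (0, 0, 0, 2, 2); (1, 1, 0, 0, 0))


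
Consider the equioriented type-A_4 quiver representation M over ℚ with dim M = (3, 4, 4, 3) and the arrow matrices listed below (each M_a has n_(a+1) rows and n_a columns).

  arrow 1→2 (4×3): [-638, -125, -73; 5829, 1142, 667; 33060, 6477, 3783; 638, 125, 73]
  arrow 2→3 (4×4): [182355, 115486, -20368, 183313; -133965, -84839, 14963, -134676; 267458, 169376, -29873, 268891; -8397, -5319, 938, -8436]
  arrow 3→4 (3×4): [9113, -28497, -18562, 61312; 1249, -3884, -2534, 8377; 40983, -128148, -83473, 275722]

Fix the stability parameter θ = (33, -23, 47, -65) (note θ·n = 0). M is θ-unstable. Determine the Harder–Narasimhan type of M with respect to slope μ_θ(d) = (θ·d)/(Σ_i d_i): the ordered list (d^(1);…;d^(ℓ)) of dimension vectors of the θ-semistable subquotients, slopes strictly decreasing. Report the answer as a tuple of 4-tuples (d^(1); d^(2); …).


Interval decomposition of M: I[1,1], I[1,4]^2, I[2,3], I[2,4].
HN type (ℓ=5): μ^(1)=47; μ^(2)=33; μ^(3)=-2; μ^(4)=-9; μ^(5)=-23

((0, 0, 1, 0); (1, 0, 0, 0); (2, 2, 2, 2); (0, 0, 1, 1); (0, 2, 0, 0))


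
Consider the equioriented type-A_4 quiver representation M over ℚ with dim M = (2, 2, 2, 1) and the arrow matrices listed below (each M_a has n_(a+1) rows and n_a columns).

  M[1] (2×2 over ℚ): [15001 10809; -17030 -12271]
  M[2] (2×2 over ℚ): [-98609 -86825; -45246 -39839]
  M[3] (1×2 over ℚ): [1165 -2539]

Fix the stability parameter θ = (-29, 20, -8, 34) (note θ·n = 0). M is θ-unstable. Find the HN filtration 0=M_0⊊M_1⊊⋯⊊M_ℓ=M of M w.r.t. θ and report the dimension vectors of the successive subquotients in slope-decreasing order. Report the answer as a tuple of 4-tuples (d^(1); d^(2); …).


Barcode: M ≅ I[1,3], I[1,4]. HN layers by μ_θ (3 steps, strictly decreasing):
  μ^(1)=34; μ^(2)=6; μ^(3)=-29

((0, 0, 0, 1); (0, 2, 2, 0); (2, 0, 0, 0))


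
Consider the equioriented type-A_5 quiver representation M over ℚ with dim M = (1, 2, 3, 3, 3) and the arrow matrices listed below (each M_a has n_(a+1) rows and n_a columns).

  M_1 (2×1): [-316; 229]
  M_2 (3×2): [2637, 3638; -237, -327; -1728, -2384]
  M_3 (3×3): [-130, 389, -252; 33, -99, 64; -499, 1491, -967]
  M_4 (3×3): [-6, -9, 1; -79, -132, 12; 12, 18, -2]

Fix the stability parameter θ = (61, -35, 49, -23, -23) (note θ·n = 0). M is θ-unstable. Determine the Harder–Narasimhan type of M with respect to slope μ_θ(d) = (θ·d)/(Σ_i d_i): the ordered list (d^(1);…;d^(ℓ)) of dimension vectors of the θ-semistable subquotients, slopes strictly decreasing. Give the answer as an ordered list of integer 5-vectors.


Barcode: M ≅ I[1,5], I[2,4], I[3,5], I[5,5]. HN layers by μ_θ (5 steps, strictly decreasing):
  μ^(1)=13; μ^(2)=29/5; μ^(3)=1; μ^(4)=-23; μ^(5)=-35

((0, 0, 1, 1, 0); (1, 1, 1, 1, 1); (0, 0, 1, 1, 1); (0, 0, 0, 0, 1); (0, 1, 0, 0, 0))


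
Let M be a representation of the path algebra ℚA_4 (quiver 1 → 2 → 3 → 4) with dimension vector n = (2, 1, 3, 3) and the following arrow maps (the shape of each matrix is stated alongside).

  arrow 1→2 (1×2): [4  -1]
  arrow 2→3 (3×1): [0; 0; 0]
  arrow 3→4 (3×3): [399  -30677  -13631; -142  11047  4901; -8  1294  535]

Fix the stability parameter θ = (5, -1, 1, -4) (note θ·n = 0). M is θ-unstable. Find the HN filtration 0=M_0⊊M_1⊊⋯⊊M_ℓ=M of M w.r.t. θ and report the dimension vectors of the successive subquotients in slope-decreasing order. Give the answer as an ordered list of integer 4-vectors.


Via rank(M_{q-1}∘⋯∘M_p): M ≅ I[1,1], I[1,2], I[3,4]^3.
μ_θ-semistable layers: μ^(1)=5; μ^(2)=2; μ^(3)=-3/2

((1, 0, 0, 0); (1, 1, 0, 0); (0, 0, 3, 3))
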